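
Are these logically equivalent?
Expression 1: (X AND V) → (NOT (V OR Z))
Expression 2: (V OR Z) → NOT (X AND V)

Yes, Contrapositive is always equivalent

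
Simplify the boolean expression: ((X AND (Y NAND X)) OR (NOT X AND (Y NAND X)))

By distribution ((E AND v) OR (E AND NOT v) = E):
= (Y NAND X)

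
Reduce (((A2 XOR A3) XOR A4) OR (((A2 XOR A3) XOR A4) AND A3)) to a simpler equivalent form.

By absorption (E OR (E AND v) = E):
= ((A2 XOR A3) XOR A4)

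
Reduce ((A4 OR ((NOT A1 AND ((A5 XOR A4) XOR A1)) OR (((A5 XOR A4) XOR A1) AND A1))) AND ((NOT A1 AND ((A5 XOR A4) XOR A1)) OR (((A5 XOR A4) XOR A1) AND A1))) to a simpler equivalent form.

By absorption (E AND (E OR v) = E) then distribution ((E AND v) OR (E AND NOT v) = E):
= ((A5 XOR A4) XOR A1)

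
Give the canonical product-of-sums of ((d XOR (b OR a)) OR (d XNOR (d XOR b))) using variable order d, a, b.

ΠM(5, 7) = (NOT d OR a OR NOT b) AND (NOT d OR NOT a OR NOT b)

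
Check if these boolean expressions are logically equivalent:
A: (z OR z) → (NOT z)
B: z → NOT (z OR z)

Yes, Contrapositive is always equivalent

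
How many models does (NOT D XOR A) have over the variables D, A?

Satisfying assignments: (0,0), (1,1)
Count: 2 out of 4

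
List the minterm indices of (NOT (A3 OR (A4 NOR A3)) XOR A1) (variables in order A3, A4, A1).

Σm(1, 2, 5, 7) = (NOT A3 AND NOT A4 AND A1) OR (NOT A3 AND A4 AND NOT A1) OR (A3 AND NOT A4 AND A1) OR (A3 AND A4 AND A1)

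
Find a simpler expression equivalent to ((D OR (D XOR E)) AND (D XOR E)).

By absorption (E AND (E OR v) = E):
= (D XOR E)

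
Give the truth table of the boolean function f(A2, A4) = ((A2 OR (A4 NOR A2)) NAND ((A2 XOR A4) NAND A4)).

A2 | A4 | Output
----------------
0 | 0 | 0
0 | 1 | 1
1 | 0 | 0
1 | 1 | 0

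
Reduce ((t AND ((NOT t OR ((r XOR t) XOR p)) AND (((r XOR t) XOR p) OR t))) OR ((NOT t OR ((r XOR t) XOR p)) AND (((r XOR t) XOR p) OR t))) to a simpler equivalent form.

By absorption (E OR (E AND v) = E) then distribution ((E OR v) AND (E OR NOT v) = E):
= ((r XOR t) XOR p)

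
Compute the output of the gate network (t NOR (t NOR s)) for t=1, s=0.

Substituting: (1 NOR (1 NOR 0))
= 0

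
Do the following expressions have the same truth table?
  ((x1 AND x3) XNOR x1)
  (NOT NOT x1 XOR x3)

No. Counterexample: with x1=0, x3=0, Expression 1 = 1 but Expression 2 = 0.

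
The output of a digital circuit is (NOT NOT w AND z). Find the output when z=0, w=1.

Substituting: (NOT NOT 1 AND 0)
= 0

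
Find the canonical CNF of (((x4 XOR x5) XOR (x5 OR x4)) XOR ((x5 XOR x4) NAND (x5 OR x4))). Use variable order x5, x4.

(x5 OR NOT x4) AND (NOT x5 OR x4) AND (NOT x5 OR NOT x4)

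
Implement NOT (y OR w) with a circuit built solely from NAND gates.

(((y NAND y) NAND (w NAND w)) NAND ((y NAND y) NAND (w NAND w)))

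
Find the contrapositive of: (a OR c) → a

Contrapositive: NOT a → NOT (a OR c)
Note: A statement and its contrapositive are logically equivalent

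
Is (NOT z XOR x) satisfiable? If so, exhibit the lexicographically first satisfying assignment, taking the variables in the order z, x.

z=0, x=0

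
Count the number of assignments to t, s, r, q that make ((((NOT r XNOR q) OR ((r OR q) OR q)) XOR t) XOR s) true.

Satisfying assignments: (0,0,0,1), (0,0,1,0), (0,0,1,1), (0,1,0,0), (1,0,0,0), (1,1,0,1), (1,1,1,0), (1,1,1,1)
Count: 8 out of 16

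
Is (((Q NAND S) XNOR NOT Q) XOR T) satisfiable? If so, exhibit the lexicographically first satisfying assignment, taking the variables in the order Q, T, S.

Q=0, T=0, S=0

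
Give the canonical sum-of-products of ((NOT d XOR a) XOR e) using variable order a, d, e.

Σm(0, 3, 5, 6) = (NOT a AND NOT d AND NOT e) OR (NOT a AND d AND e) OR (a AND NOT d AND e) OR (a AND d AND NOT e)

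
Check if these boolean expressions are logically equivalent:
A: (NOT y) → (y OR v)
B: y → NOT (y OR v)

No, Inverse is not equivalent to original (counterexample: y=0, v=0)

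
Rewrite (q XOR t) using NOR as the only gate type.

((((q NOR t) NOR (q NOR t)) NOR ((q NOR t) NOR (q NOR t))) NOR ((((q NOR q) NOR (t NOR t)) NOR ((q NOR q) NOR (t NOR t))) NOR (((q NOR q) NOR (t NOR t)) NOR ((q NOR q) NOR (t NOR t)))))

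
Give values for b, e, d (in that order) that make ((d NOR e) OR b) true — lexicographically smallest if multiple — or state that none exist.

b=0, e=0, d=0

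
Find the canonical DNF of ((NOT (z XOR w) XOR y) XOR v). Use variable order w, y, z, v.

(NOT w AND NOT y AND NOT z AND NOT v) OR (NOT w AND NOT y AND z AND v) OR (NOT w AND y AND NOT z AND v) OR (NOT w AND y AND z AND NOT v) OR (w AND NOT y AND NOT z AND v) OR (w AND NOT y AND z AND NOT v) OR (w AND y AND NOT z AND NOT v) OR (w AND y AND z AND v)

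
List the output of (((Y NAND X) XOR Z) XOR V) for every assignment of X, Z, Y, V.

X | Z | Y | V | Output
----------------------
0 | 0 | 0 | 0 | 1
0 | 0 | 0 | 1 | 0
0 | 0 | 1 | 0 | 1
0 | 0 | 1 | 1 | 0
0 | 1 | 0 | 0 | 0
0 | 1 | 0 | 1 | 1
0 | 1 | 1 | 0 | 0
0 | 1 | 1 | 1 | 1
1 | 0 | 0 | 0 | 1
1 | 0 | 0 | 1 | 0
1 | 0 | 1 | 0 | 0
1 | 0 | 1 | 1 | 1
1 | 1 | 0 | 0 | 0
1 | 1 | 0 | 1 | 1
1 | 1 | 1 | 0 | 1
1 | 1 | 1 | 1 | 0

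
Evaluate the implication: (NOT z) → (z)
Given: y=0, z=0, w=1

Antecedent (NOT z) = 1; consequent (z) = 0.
1 → 0 = 0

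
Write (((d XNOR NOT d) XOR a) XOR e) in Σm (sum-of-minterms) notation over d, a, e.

Σm(1, 2, 5, 6) = (NOT d AND NOT a AND e) OR (NOT d AND a AND NOT e) OR (d AND NOT a AND e) OR (d AND a AND NOT e)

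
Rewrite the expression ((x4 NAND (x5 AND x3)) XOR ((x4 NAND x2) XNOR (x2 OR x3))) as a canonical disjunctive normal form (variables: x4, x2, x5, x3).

(NOT x4 AND NOT x2 AND NOT x5 AND NOT x3) OR (NOT x4 AND NOT x2 AND x5 AND NOT x3) OR (x4 AND NOT x2 AND NOT x5 AND NOT x3) OR (x4 AND NOT x2 AND x5 AND NOT x3) OR (x4 AND NOT x2 AND x5 AND x3) OR (x4 AND x2 AND NOT x5 AND NOT x3) OR (x4 AND x2 AND NOT x5 AND x3) OR (x4 AND x2 AND x5 AND NOT x3)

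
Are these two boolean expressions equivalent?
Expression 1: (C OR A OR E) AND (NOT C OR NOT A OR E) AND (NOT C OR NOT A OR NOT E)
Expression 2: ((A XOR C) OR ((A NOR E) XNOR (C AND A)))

Yes, they are equivalent — the two output columns agree on all 8 assignments:
C | A | E | Expression 1 | Expression 2
---------------------------------------
0 | 0 | 0 | 0 | 0
0 | 0 | 1 | 1 | 1
0 | 1 | 0 | 1 | 1
0 | 1 | 1 | 1 | 1
1 | 0 | 0 | 1 | 1
1 | 0 | 1 | 1 | 1
1 | 1 | 0 | 0 | 0
1 | 1 | 1 | 0 | 0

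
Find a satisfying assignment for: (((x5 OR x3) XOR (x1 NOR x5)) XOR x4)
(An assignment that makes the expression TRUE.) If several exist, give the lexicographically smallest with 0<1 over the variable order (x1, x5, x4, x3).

x1=0, x5=0, x4=0, x3=0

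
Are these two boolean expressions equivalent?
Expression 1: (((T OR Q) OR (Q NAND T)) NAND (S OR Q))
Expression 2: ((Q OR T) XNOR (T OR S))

No. Counterexample: with S=0, Q=1, T=1, Expression 1 = 0 but Expression 2 = 1.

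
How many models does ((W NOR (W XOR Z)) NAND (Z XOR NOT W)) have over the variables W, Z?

Satisfying assignments: (0,1), (1,0), (1,1)
Count: 3 out of 4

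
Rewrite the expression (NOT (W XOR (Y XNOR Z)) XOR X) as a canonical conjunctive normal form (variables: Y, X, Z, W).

(Y OR X OR Z OR W) AND (Y OR X OR NOT Z OR NOT W) AND (Y OR NOT X OR Z OR NOT W) AND (Y OR NOT X OR NOT Z OR W) AND (NOT Y OR X OR Z OR NOT W) AND (NOT Y OR X OR NOT Z OR W) AND (NOT Y OR NOT X OR Z OR W) AND (NOT Y OR NOT X OR NOT Z OR NOT W)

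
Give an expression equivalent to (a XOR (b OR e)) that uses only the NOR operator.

((((a NOR ((b NOR e) NOR (b NOR e))) NOR (a NOR ((b NOR e) NOR (b NOR e)))) NOR ((a NOR ((b NOR e) NOR (b NOR e))) NOR (a NOR ((b NOR e) NOR (b NOR e))))) NOR ((((a NOR a) NOR (((b NOR e) NOR (b NOR e)) NOR ((b NOR e) NOR (b NOR e)))) NOR ((a NOR a) NOR (((b NOR e) NOR (b NOR e)) NOR ((b NOR e) NOR (b NOR e))))) NOR (((a NOR a) NOR (((b NOR e) NOR (b NOR e)) NOR ((b NOR e) NOR (b NOR e)))) NOR ((a NOR a) NOR (((b NOR e) NOR (b NOR e)) NOR ((b NOR e) NOR (b NOR e)))))))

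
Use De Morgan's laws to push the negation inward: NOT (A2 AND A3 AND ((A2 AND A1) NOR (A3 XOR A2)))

NOT A2 OR NOT A3 OR NOT ((A2 AND A1) NOR (A3 XOR A2))
De Morgan's: NOT(AND of terms) = OR of negations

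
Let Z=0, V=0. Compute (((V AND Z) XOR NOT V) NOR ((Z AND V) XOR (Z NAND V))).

Substituting: (((0 AND 0) XOR NOT 0) NOR ((0 AND 0) XOR (0 NAND 0)))
= 0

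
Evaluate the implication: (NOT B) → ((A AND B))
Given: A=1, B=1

Antecedent (NOT B) = 0; consequent ((A AND B)) = 1.
0 → 1 = 1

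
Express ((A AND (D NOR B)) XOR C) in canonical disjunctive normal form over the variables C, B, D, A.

(NOT C AND NOT B AND NOT D AND A) OR (C AND NOT B AND NOT D AND NOT A) OR (C AND NOT B AND D AND NOT A) OR (C AND NOT B AND D AND A) OR (C AND B AND NOT D AND NOT A) OR (C AND B AND NOT D AND A) OR (C AND B AND D AND NOT A) OR (C AND B AND D AND A)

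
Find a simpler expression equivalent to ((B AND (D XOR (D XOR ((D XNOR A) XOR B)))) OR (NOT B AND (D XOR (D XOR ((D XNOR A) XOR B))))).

By distribution ((E AND v) OR (E AND NOT v) = E) then XOR self-cancellation ((E XOR v) XOR v = E):
= ((D XNOR A) XOR B)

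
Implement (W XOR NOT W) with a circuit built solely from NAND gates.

((W NAND (W NAND (W NAND W))) NAND ((W NAND W) NAND (W NAND (W NAND W))))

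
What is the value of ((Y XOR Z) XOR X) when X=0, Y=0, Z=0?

Substituting: ((0 XOR 0) XOR 0)
= 0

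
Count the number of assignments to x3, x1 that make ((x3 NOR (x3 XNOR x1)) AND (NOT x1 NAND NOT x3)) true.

Satisfying assignments: (0,1)
Count: 1 out of 4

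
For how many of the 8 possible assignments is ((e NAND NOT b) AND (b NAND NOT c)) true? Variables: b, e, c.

Satisfying assignments: (0,0,0), (0,0,1), (1,0,1), (1,1,1)
Count: 4 out of 8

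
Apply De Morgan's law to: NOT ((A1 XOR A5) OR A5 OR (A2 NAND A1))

NOT (A1 XOR A5) AND NOT A5 AND NOT (A2 NAND A1)
De Morgan's: NOT(OR of terms) = AND of negations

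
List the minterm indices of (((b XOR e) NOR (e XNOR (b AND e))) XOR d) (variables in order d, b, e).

Σm(4, 5, 6, 7) = (d AND NOT b AND NOT e) OR (d AND NOT b AND e) OR (d AND b AND NOT e) OR (d AND b AND e)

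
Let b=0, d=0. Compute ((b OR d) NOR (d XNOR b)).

Substituting: ((0 OR 0) NOR (0 XNOR 0))
= 0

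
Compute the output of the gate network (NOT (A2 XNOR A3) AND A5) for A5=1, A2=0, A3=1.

Substituting: (NOT (0 XNOR 1) AND 1)
= 1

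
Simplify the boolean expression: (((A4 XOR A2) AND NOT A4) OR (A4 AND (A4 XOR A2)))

By distribution ((E AND v) OR (E AND NOT v) = E):
= (A4 XOR A2)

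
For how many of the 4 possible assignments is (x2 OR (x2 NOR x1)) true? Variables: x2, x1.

Satisfying assignments: (0,0), (1,0), (1,1)
Count: 3 out of 4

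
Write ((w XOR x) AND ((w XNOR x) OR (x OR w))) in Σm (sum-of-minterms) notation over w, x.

Σm(1, 2) = (NOT w AND x) OR (w AND NOT x)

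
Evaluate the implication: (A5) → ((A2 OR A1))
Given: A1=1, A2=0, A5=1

Antecedent (A5) = 1; consequent ((A2 OR A1)) = 1.
1 → 1 = 1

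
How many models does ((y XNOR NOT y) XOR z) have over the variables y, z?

Satisfying assignments: (0,1), (1,1)
Count: 2 out of 4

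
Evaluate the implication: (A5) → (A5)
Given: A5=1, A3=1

Antecedent (A5) = 1; consequent (A5) = 1.
1 → 1 = 1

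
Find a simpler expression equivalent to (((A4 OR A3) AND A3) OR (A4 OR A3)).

By absorption (E OR (E AND v) = E):
= (A4 OR A3)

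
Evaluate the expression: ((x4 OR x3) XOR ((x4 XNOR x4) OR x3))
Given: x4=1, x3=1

Substituting: ((1 OR 1) XOR ((1 XNOR 1) OR 1))
= 0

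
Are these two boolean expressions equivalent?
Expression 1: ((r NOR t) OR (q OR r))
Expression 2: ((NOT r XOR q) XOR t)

No. Counterexample: with q=0, t=0, r=1, Expression 1 = 1 but Expression 2 = 0.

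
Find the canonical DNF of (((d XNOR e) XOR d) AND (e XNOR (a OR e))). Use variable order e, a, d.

(NOT e AND NOT a AND NOT d) OR (NOT e AND NOT a AND d)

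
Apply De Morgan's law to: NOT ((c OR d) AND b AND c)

NOT (c OR d) OR NOT b OR NOT c
De Morgan's: NOT(AND of terms) = OR of negations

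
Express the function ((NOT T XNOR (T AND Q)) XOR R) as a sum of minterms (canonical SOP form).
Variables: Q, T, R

Σm(1, 2, 5, 7) = (NOT Q AND NOT T AND R) OR (NOT Q AND T AND NOT R) OR (Q AND NOT T AND R) OR (Q AND T AND R)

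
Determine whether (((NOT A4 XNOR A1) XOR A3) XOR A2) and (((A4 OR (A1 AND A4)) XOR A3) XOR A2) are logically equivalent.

No. Counterexample: with A3=0, A1=1, A2=0, A4=0, Expression 1 = 1 but Expression 2 = 0.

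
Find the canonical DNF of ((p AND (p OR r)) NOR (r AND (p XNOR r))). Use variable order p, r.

(NOT p AND NOT r) OR (NOT p AND r)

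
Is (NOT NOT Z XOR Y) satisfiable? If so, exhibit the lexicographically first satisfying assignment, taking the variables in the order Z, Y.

Z=0, Y=1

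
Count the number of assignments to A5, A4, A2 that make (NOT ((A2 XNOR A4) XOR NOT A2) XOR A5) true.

Satisfying assignments: (0,0,0), (0,0,1), (1,1,0), (1,1,1)
Count: 4 out of 8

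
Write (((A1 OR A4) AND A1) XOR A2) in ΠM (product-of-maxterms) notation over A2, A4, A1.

ΠM(0, 2, 5, 7) = (A2 OR A4 OR A1) AND (A2 OR NOT A4 OR A1) AND (NOT A2 OR A4 OR NOT A1) AND (NOT A2 OR NOT A4 OR NOT A1)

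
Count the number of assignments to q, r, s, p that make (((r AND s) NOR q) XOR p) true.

Satisfying assignments: (0,0,0,0), (0,0,1,0), (0,1,0,0), (0,1,1,1), (1,0,0,1), (1,0,1,1), (1,1,0,1), (1,1,1,1)
Count: 8 out of 16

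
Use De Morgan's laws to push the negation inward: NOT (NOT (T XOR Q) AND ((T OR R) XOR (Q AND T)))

(T XOR Q) OR NOT ((T OR R) XOR (Q AND T))
De Morgan's: NOT(AND of terms) = OR of negations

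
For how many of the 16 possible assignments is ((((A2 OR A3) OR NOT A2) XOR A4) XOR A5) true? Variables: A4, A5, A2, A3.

Satisfying assignments: (0,0,0,0), (0,0,0,1), (0,0,1,0), (0,0,1,1), (1,1,0,0), (1,1,0,1), (1,1,1,0), (1,1,1,1)
Count: 8 out of 16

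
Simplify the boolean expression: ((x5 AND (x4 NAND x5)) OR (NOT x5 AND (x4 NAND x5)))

By distribution ((E AND v) OR (E AND NOT v) = E):
= (x4 NAND x5)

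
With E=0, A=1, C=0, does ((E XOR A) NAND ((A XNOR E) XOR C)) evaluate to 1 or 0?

Substituting: ((0 XOR 1) NAND ((1 XNOR 0) XOR 0))
= 1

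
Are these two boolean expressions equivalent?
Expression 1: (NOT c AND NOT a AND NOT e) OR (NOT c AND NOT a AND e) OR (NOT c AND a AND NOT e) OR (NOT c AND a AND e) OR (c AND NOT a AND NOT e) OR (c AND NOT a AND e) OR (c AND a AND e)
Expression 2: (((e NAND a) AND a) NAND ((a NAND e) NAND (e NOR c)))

Yes, they are equivalent — the two output columns agree on all 8 assignments:
c | a | e | Expression 1 | Expression 2
---------------------------------------
0 | 0 | 0 | 1 | 1
0 | 0 | 1 | 1 | 1
0 | 1 | 0 | 1 | 1
0 | 1 | 1 | 1 | 1
1 | 0 | 0 | 1 | 1
1 | 0 | 1 | 1 | 1
1 | 1 | 0 | 0 | 0
1 | 1 | 1 | 1 | 1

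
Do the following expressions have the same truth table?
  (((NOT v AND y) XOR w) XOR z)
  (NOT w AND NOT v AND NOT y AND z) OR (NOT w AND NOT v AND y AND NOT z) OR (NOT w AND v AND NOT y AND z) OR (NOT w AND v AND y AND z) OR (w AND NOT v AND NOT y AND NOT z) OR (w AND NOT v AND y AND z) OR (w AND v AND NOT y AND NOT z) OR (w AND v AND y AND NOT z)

Yes, they are equivalent — the two output columns agree on all 16 assignments:
w | v | y | z | Expression 1 | Expression 2
-------------------------------------------
0 | 0 | 0 | 0 | 0 | 0
0 | 0 | 0 | 1 | 1 | 1
0 | 0 | 1 | 0 | 1 | 1
0 | 0 | 1 | 1 | 0 | 0
0 | 1 | 0 | 0 | 0 | 0
0 | 1 | 0 | 1 | 1 | 1
0 | 1 | 1 | 0 | 0 | 0
0 | 1 | 1 | 1 | 1 | 1
1 | 0 | 0 | 0 | 1 | 1
1 | 0 | 0 | 1 | 0 | 0
1 | 0 | 1 | 0 | 0 | 0
1 | 0 | 1 | 1 | 1 | 1
1 | 1 | 0 | 0 | 1 | 1
1 | 1 | 0 | 1 | 0 | 0
1 | 1 | 1 | 0 | 1 | 1
1 | 1 | 1 | 1 | 0 | 0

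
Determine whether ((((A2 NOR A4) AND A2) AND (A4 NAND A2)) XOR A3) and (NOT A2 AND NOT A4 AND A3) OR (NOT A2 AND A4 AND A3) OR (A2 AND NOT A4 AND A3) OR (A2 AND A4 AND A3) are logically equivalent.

Yes, they are equivalent — the two output columns agree on all 8 assignments:
A2 | A4 | A3 | Expression 1 | Expression 2
------------------------------------------
0 | 0 | 0 | 0 | 0
0 | 0 | 1 | 1 | 1
0 | 1 | 0 | 0 | 0
0 | 1 | 1 | 1 | 1
1 | 0 | 0 | 0 | 0
1 | 0 | 1 | 1 | 1
1 | 1 | 0 | 0 | 0
1 | 1 | 1 | 1 | 1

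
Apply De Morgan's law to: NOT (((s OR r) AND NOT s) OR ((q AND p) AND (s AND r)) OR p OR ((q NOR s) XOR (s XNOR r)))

NOT ((s OR r) AND NOT s) AND NOT ((q AND p) AND (s AND r)) AND NOT p AND NOT ((q NOR s) XOR (s XNOR r))
De Morgan's: NOT(OR of terms) = AND of negations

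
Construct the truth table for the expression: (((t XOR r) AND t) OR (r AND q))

t | q | r | Output
------------------
0 | 0 | 0 | 0
0 | 0 | 1 | 0
0 | 1 | 0 | 0
0 | 1 | 1 | 1
1 | 0 | 0 | 1
1 | 0 | 1 | 0
1 | 1 | 0 | 1
1 | 1 | 1 | 1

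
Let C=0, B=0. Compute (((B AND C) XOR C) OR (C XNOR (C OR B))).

Substituting: (((0 AND 0) XOR 0) OR (0 XNOR (0 OR 0)))
= 1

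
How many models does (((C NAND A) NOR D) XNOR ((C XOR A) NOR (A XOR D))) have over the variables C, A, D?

Satisfying assignments: (0,0,1), (0,1,0), (0,1,1), (1,0,0), (1,0,1)
Count: 5 out of 8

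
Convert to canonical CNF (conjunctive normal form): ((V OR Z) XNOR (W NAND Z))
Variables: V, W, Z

(V OR W OR Z) AND (V OR NOT W OR Z) AND (V OR NOT W OR NOT Z) AND (NOT V OR NOT W OR NOT Z)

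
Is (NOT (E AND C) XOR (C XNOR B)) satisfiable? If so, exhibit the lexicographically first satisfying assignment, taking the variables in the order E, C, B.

E=0, C=0, B=1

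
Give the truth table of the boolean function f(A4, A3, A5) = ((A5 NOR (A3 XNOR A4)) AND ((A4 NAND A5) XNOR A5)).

A4 | A3 | A5 | Output
---------------------
0 | 0 | 0 | 0
0 | 0 | 1 | 0
0 | 1 | 0 | 0
0 | 1 | 1 | 0
1 | 0 | 0 | 0
1 | 0 | 1 | 0
1 | 1 | 0 | 0
1 | 1 | 1 | 0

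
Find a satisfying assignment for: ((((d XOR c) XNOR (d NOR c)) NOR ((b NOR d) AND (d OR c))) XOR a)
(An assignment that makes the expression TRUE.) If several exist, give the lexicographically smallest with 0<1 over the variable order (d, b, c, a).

d=0, b=0, c=0, a=0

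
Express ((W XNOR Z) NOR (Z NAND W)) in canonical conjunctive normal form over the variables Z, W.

(Z OR W) AND (Z OR NOT W) AND (NOT Z OR W) AND (NOT Z OR NOT W)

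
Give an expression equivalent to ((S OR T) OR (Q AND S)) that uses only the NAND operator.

((((S NAND S) NAND (T NAND T)) NAND ((S NAND S) NAND (T NAND T))) NAND (((Q NAND S) NAND (Q NAND S)) NAND ((Q NAND S) NAND (Q NAND S))))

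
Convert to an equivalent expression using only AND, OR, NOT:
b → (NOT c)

NOT b OR (NOT c)
(Implication elimination: A → B = NOT A OR B)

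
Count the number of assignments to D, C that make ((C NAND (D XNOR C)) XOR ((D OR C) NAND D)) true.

Satisfying assignments: (1,0)
Count: 1 out of 4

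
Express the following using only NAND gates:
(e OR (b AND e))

((e NAND e) NAND (((b NAND e) NAND (b NAND e)) NAND ((b NAND e) NAND (b NAND e))))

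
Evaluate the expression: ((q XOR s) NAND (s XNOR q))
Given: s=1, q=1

Substituting: ((1 XOR 1) NAND (1 XNOR 1))
= 1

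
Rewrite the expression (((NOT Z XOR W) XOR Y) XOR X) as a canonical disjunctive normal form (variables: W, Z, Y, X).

(NOT W AND NOT Z AND NOT Y AND NOT X) OR (NOT W AND NOT Z AND Y AND X) OR (NOT W AND Z AND NOT Y AND X) OR (NOT W AND Z AND Y AND NOT X) OR (W AND NOT Z AND NOT Y AND X) OR (W AND NOT Z AND Y AND NOT X) OR (W AND Z AND NOT Y AND NOT X) OR (W AND Z AND Y AND X)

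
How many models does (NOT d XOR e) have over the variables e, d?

Satisfying assignments: (0,0), (1,1)
Count: 2 out of 4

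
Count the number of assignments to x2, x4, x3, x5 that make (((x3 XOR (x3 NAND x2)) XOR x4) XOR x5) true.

Satisfying assignments: (0,0,0,0), (0,0,1,1), (0,1,0,1), (0,1,1,0), (1,0,0,0), (1,0,1,0), (1,1,0,1), (1,1,1,1)
Count: 8 out of 16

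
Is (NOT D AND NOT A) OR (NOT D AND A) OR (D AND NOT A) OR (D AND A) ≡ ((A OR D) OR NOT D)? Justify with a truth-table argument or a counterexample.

Yes, they are equivalent — the two output columns agree on all 4 assignments:
D | A | Expression 1 | Expression 2
-----------------------------------
0 | 0 | 1 | 1
0 | 1 | 1 | 1
1 | 0 | 1 | 1
1 | 1 | 1 | 1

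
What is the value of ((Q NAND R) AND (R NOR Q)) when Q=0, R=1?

Substituting: ((0 NAND 1) AND (1 NOR 0))
= 0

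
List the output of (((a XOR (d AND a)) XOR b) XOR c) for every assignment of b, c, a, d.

b | c | a | d | Output
----------------------
0 | 0 | 0 | 0 | 0
0 | 0 | 0 | 1 | 0
0 | 0 | 1 | 0 | 1
0 | 0 | 1 | 1 | 0
0 | 1 | 0 | 0 | 1
0 | 1 | 0 | 1 | 1
0 | 1 | 1 | 0 | 0
0 | 1 | 1 | 1 | 1
1 | 0 | 0 | 0 | 1
1 | 0 | 0 | 1 | 1
1 | 0 | 1 | 0 | 0
1 | 0 | 1 | 1 | 1
1 | 1 | 0 | 0 | 0
1 | 1 | 0 | 1 | 0
1 | 1 | 1 | 0 | 1
1 | 1 | 1 | 1 | 0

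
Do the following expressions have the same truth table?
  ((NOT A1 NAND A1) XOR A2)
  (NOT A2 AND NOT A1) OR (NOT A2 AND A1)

Yes, they are equivalent — the two output columns agree on all 4 assignments:
A2 | A1 | Expression 1 | Expression 2
-------------------------------------
0 | 0 | 1 | 1
0 | 1 | 1 | 1
1 | 0 | 0 | 0
1 | 1 | 0 | 0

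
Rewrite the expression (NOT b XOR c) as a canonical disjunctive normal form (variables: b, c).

(NOT b AND NOT c) OR (b AND c)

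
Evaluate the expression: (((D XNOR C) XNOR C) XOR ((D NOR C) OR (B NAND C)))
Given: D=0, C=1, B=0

Substituting: (((0 XNOR 1) XNOR 1) XOR ((0 NOR 1) OR (0 NAND 1)))
= 1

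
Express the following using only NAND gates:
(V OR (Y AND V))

((V NAND V) NAND (((Y NAND V) NAND (Y NAND V)) NAND ((Y NAND V) NAND (Y NAND V))))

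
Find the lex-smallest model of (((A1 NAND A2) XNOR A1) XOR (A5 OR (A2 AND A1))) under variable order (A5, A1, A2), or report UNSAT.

A5=0, A1=1, A2=0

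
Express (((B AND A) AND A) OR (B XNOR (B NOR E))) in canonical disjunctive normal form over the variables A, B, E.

(NOT A AND NOT B AND E) OR (A AND NOT B AND E) OR (A AND B AND NOT E) OR (A AND B AND E)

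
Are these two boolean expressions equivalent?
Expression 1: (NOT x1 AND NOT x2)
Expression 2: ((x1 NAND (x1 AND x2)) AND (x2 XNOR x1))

Yes, they are equivalent — the two output columns agree on all 4 assignments:
x1 | x2 | Expression 1 | Expression 2
-------------------------------------
0 | 0 | 1 | 1
0 | 1 | 0 | 0
1 | 0 | 0 | 0
1 | 1 | 0 | 0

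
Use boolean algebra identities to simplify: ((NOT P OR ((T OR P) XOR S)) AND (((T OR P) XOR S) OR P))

By distribution ((E OR v) AND (E OR NOT v) = E):
= ((T OR P) XOR S)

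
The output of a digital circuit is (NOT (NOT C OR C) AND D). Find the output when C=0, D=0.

Substituting: (NOT (NOT 0 OR 0) AND 0)
= 0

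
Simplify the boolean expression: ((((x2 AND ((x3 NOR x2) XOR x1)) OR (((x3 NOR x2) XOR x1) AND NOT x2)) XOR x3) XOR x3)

By XOR self-cancellation ((E XOR v) XOR v = E) then distribution ((E AND v) OR (E AND NOT v) = E):
= ((x3 NOR x2) XOR x1)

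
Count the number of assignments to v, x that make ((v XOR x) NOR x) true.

Satisfying assignments: (0,0)
Count: 1 out of 4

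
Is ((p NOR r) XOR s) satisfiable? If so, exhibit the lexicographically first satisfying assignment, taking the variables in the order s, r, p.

s=0, r=0, p=0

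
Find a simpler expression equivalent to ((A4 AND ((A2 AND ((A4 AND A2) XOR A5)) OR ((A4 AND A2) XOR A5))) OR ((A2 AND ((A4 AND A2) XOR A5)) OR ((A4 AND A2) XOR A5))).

By absorption (E OR (E AND v) = E) then absorption (E OR (E AND v) = E):
= ((A4 AND A2) XOR A5)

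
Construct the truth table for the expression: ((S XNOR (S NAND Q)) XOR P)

P | Q | S | Output
------------------
0 | 0 | 0 | 0
0 | 0 | 1 | 1
0 | 1 | 0 | 0
0 | 1 | 1 | 0
1 | 0 | 0 | 1
1 | 0 | 1 | 0
1 | 1 | 0 | 1
1 | 1 | 1 | 1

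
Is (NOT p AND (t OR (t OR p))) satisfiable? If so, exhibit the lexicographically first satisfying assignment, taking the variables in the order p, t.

p=0, t=1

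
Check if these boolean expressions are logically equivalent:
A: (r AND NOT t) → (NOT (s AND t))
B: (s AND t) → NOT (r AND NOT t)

Yes, Contrapositive is always equivalent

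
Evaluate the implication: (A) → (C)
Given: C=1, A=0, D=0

Antecedent (A) = 0; consequent (C) = 1.
0 → 1 = 1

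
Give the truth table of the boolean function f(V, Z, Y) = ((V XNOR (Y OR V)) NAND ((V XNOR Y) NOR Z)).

V | Z | Y | Output
------------------
0 | 0 | 0 | 1
0 | 0 | 1 | 1
0 | 1 | 0 | 1
0 | 1 | 1 | 1
1 | 0 | 0 | 0
1 | 0 | 1 | 1
1 | 1 | 0 | 1
1 | 1 | 1 | 1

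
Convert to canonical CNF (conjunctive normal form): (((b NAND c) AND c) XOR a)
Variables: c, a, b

(c OR a OR b) AND (c OR a OR NOT b) AND (NOT c OR a OR NOT b) AND (NOT c OR NOT a OR b)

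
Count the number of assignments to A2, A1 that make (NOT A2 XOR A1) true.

Satisfying assignments: (0,0), (1,1)
Count: 2 out of 4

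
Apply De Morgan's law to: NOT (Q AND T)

NOT Q OR NOT T
De Morgan's: NOT(AND of terms) = OR of negations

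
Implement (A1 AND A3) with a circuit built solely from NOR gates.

((A1 NOR A1) NOR (A3 NOR A3))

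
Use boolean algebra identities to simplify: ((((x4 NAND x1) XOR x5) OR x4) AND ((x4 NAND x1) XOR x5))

By absorption (E AND (E OR v) = E):
= ((x4 NAND x1) XOR x5)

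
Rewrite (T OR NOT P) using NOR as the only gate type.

((T NOR (P NOR P)) NOR (T NOR (P NOR P)))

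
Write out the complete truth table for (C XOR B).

C | B | Output
--------------
0 | 0 | 0
0 | 1 | 1
1 | 0 | 1
1 | 1 | 0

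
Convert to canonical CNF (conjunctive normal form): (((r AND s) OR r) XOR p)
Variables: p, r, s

(p OR r OR s) AND (p OR r OR NOT s) AND (NOT p OR NOT r OR s) AND (NOT p OR NOT r OR NOT s)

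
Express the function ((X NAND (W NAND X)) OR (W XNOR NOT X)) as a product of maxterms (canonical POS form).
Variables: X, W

ΠM() = TRUE (no maxterms)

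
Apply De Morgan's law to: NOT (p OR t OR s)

NOT p AND NOT t AND NOT s
De Morgan's: NOT(OR of terms) = AND of negations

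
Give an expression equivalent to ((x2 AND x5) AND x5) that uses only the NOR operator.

((((x2 NOR x2) NOR (x5 NOR x5)) NOR ((x2 NOR x2) NOR (x5 NOR x5))) NOR (x5 NOR x5))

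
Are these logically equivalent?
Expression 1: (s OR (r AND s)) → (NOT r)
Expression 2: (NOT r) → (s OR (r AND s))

No, Converse is not equivalent to original (counterexample: s=0, r=0)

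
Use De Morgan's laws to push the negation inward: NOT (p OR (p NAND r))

NOT p AND NOT (p NAND r)
De Morgan's: NOT(OR of terms) = AND of negations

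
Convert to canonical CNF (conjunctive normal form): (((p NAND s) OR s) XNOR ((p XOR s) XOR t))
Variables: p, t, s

(p OR t OR s) AND (p OR NOT t OR NOT s) AND (NOT p OR t OR NOT s) AND (NOT p OR NOT t OR s)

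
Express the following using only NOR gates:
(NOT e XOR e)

(((((e NOR e) NOR e) NOR ((e NOR e) NOR e)) NOR (((e NOR e) NOR e) NOR ((e NOR e) NOR e))) NOR (((((e NOR e) NOR (e NOR e)) NOR (e NOR e)) NOR (((e NOR e) NOR (e NOR e)) NOR (e NOR e))) NOR ((((e NOR e) NOR (e NOR e)) NOR (e NOR e)) NOR (((e NOR e) NOR (e NOR e)) NOR (e NOR e)))))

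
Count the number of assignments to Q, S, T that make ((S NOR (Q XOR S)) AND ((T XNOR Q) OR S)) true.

Satisfying assignments: (0,0,0)
Count: 1 out of 8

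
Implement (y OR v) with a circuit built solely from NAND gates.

((y NAND y) NAND (v NAND v))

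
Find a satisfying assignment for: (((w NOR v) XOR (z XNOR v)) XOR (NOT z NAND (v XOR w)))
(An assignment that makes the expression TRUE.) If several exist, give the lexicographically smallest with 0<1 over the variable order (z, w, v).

z=0, w=0, v=0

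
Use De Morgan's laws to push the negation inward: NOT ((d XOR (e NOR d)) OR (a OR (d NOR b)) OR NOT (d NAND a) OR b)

NOT (d XOR (e NOR d)) AND NOT (a OR (d NOR b)) AND (d NAND a) AND NOT b
De Morgan's: NOT(OR of terms) = AND of negations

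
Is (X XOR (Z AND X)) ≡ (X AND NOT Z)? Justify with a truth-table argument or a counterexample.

Yes, they are equivalent — the two output columns agree on all 4 assignments:
X | Z | Expression 1 | Expression 2
-----------------------------------
0 | 0 | 0 | 0
0 | 1 | 0 | 0
1 | 0 | 1 | 1
1 | 1 | 0 | 0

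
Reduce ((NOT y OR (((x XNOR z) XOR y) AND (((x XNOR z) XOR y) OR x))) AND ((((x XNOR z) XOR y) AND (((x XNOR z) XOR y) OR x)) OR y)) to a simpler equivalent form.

By distribution ((E OR v) AND (E OR NOT v) = E) then absorption (E AND (E OR v) = E):
= ((x XNOR z) XOR y)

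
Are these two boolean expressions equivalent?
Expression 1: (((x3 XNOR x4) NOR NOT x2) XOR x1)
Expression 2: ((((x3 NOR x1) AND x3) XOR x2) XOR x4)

No. Counterexample: with x2=0, x3=0, x1=0, x4=1, Expression 1 = 0 but Expression 2 = 1.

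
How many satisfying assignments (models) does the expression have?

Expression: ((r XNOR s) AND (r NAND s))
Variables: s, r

Satisfying assignments: (0,0)
Count: 1 out of 4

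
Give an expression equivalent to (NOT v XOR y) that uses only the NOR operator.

(((((v NOR v) NOR y) NOR ((v NOR v) NOR y)) NOR (((v NOR v) NOR y) NOR ((v NOR v) NOR y))) NOR (((((v NOR v) NOR (v NOR v)) NOR (y NOR y)) NOR (((v NOR v) NOR (v NOR v)) NOR (y NOR y))) NOR ((((v NOR v) NOR (v NOR v)) NOR (y NOR y)) NOR (((v NOR v) NOR (v NOR v)) NOR (y NOR y)))))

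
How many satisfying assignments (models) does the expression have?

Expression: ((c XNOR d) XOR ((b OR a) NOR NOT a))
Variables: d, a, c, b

Satisfying assignments: (0,0,0,0), (0,0,0,1), (0,1,0,0), (0,1,0,1), (1,0,1,0), (1,0,1,1), (1,1,1,0), (1,1,1,1)
Count: 8 out of 16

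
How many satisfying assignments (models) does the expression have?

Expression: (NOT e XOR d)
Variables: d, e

Satisfying assignments: (0,0), (1,1)
Count: 2 out of 4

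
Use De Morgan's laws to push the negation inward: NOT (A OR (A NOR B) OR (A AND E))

NOT A AND NOT (A NOR B) AND NOT (A AND E)
De Morgan's: NOT(OR of terms) = AND of negations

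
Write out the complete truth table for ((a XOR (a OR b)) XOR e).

b | e | a | Output
------------------
0 | 0 | 0 | 0
0 | 0 | 1 | 0
0 | 1 | 0 | 1
0 | 1 | 1 | 1
1 | 0 | 0 | 1
1 | 0 | 1 | 0
1 | 1 | 0 | 0
1 | 1 | 1 | 1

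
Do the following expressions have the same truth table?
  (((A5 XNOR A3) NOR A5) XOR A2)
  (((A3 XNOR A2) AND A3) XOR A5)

No. Counterexample: with A2=0, A3=0, A5=1, Expression 1 = 0 but Expression 2 = 1.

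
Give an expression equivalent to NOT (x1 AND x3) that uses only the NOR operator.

(((x1 NOR x1) NOR (x3 NOR x3)) NOR ((x1 NOR x1) NOR (x3 NOR x3)))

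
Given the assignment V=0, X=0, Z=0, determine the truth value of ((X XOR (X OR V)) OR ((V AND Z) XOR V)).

Substituting: ((0 XOR (0 OR 0)) OR ((0 AND 0) XOR 0))
= 0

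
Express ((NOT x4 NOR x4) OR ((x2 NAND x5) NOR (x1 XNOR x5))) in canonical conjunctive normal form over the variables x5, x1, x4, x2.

(x5 OR x1 OR x4 OR x2) AND (x5 OR x1 OR x4 OR NOT x2) AND (x5 OR x1 OR NOT x4 OR x2) AND (x5 OR x1 OR NOT x4 OR NOT x2) AND (x5 OR NOT x1 OR x4 OR x2) AND (x5 OR NOT x1 OR x4 OR NOT x2) AND (x5 OR NOT x1 OR NOT x4 OR x2) AND (x5 OR NOT x1 OR NOT x4 OR NOT x2) AND (NOT x5 OR x1 OR x4 OR x2) AND (NOT x5 OR x1 OR NOT x4 OR x2) AND (NOT x5 OR NOT x1 OR x4 OR x2) AND (NOT x5 OR NOT x1 OR x4 OR NOT x2) AND (NOT x5 OR NOT x1 OR NOT x4 OR x2) AND (NOT x5 OR NOT x1 OR NOT x4 OR NOT x2)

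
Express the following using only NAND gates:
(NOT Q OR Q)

(((Q NAND Q) NAND (Q NAND Q)) NAND (Q NAND Q))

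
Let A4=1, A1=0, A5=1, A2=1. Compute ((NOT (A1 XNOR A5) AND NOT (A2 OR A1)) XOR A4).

Substituting: ((NOT (0 XNOR 1) AND NOT (1 OR 0)) XOR 1)
= 1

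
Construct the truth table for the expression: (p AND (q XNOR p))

p | q | Output
--------------
0 | 0 | 0
0 | 1 | 0
1 | 0 | 0
1 | 1 | 1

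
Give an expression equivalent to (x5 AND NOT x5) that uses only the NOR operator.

((x5 NOR x5) NOR ((x5 NOR x5) NOR (x5 NOR x5)))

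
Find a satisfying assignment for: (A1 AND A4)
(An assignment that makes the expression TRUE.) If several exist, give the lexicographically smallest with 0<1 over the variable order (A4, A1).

A4=1, A1=1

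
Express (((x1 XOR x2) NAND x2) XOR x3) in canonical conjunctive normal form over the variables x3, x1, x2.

(x3 OR x1 OR NOT x2) AND (NOT x3 OR x1 OR x2) AND (NOT x3 OR NOT x1 OR x2) AND (NOT x3 OR NOT x1 OR NOT x2)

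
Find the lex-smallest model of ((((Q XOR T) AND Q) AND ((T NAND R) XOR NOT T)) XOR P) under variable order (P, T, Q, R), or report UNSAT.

P=1, T=0, Q=0, R=0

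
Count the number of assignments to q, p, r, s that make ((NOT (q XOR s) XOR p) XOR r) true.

Satisfying assignments: (0,0,0,0), (0,0,1,1), (0,1,0,1), (0,1,1,0), (1,0,0,1), (1,0,1,0), (1,1,0,0), (1,1,1,1)
Count: 8 out of 16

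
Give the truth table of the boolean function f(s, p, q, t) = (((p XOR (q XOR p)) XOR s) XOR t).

s | p | q | t | Output
----------------------
0 | 0 | 0 | 0 | 0
0 | 0 | 0 | 1 | 1
0 | 0 | 1 | 0 | 1
0 | 0 | 1 | 1 | 0
0 | 1 | 0 | 0 | 0
0 | 1 | 0 | 1 | 1
0 | 1 | 1 | 0 | 1
0 | 1 | 1 | 1 | 0
1 | 0 | 0 | 0 | 1
1 | 0 | 0 | 1 | 0
1 | 0 | 1 | 0 | 0
1 | 0 | 1 | 1 | 1
1 | 1 | 0 | 0 | 1
1 | 1 | 0 | 1 | 0
1 | 1 | 1 | 0 | 0
1 | 1 | 1 | 1 | 1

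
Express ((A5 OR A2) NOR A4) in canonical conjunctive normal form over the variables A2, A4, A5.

(A2 OR A4 OR NOT A5) AND (A2 OR NOT A4 OR A5) AND (A2 OR NOT A4 OR NOT A5) AND (NOT A2 OR A4 OR A5) AND (NOT A2 OR A4 OR NOT A5) AND (NOT A2 OR NOT A4 OR A5) AND (NOT A2 OR NOT A4 OR NOT A5)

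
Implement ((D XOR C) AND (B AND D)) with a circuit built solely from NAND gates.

((((D NAND (D NAND C)) NAND (C NAND (D NAND C))) NAND ((B NAND D) NAND (B NAND D))) NAND (((D NAND (D NAND C)) NAND (C NAND (D NAND C))) NAND ((B NAND D) NAND (B NAND D))))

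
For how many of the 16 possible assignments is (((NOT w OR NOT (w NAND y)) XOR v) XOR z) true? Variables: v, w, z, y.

Satisfying assignments: (0,0,0,0), (0,0,0,1), (0,1,0,1), (0,1,1,0), (1,0,1,0), (1,0,1,1), (1,1,0,0), (1,1,1,1)
Count: 8 out of 16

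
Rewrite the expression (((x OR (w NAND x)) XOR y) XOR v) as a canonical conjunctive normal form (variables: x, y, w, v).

(x OR y OR w OR NOT v) AND (x OR y OR NOT w OR NOT v) AND (x OR NOT y OR w OR v) AND (x OR NOT y OR NOT w OR v) AND (NOT x OR y OR w OR NOT v) AND (NOT x OR y OR NOT w OR NOT v) AND (NOT x OR NOT y OR w OR v) AND (NOT x OR NOT y OR NOT w OR v)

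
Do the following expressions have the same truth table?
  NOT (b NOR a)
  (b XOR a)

No. Counterexample: with a=1, b=1, Expression 1 = 1 but Expression 2 = 0.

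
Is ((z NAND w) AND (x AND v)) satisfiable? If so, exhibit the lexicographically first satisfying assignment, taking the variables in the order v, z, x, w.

v=1, z=0, x=1, w=0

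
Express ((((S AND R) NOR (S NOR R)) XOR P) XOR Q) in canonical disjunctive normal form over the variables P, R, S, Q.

(NOT P AND NOT R AND NOT S AND Q) OR (NOT P AND NOT R AND S AND NOT Q) OR (NOT P AND R AND NOT S AND NOT Q) OR (NOT P AND R AND S AND Q) OR (P AND NOT R AND NOT S AND NOT Q) OR (P AND NOT R AND S AND Q) OR (P AND R AND NOT S AND Q) OR (P AND R AND S AND NOT Q)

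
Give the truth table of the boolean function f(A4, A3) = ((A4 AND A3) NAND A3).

A4 | A3 | Output
----------------
0 | 0 | 1
0 | 1 | 1
1 | 0 | 1
1 | 1 | 0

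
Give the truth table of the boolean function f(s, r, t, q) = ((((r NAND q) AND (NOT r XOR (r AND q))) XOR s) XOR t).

s | r | t | q | Output
----------------------
0 | 0 | 0 | 0 | 1
0 | 0 | 0 | 1 | 1
0 | 0 | 1 | 0 | 0
0 | 0 | 1 | 1 | 0
0 | 1 | 0 | 0 | 0
0 | 1 | 0 | 1 | 0
0 | 1 | 1 | 0 | 1
0 | 1 | 1 | 1 | 1
1 | 0 | 0 | 0 | 0
1 | 0 | 0 | 1 | 0
1 | 0 | 1 | 0 | 1
1 | 0 | 1 | 1 | 1
1 | 1 | 0 | 0 | 1
1 | 1 | 0 | 1 | 1
1 | 1 | 1 | 0 | 0
1 | 1 | 1 | 1 | 0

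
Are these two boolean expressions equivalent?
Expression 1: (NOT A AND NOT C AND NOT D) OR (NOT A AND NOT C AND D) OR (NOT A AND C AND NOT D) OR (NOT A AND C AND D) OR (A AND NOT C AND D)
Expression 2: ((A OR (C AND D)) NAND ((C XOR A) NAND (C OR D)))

Yes, they are equivalent — the two output columns agree on all 8 assignments:
A | C | D | Expression 1 | Expression 2
---------------------------------------
0 | 0 | 0 | 1 | 1
0 | 0 | 1 | 1 | 1
0 | 1 | 0 | 1 | 1
0 | 1 | 1 | 1 | 1
1 | 0 | 0 | 0 | 0
1 | 0 | 1 | 1 | 1
1 | 1 | 0 | 0 | 0
1 | 1 | 1 | 0 | 0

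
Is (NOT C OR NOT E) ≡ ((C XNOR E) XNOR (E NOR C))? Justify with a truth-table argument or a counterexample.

Yes, they are equivalent — the two output columns agree on all 4 assignments:
C | E | Expression 1 | Expression 2
-----------------------------------
0 | 0 | 1 | 1
0 | 1 | 1 | 1
1 | 0 | 1 | 1
1 | 1 | 0 | 0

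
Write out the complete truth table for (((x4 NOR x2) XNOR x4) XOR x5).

x2 | x4 | x5 | Output
---------------------
0 | 0 | 0 | 0
0 | 0 | 1 | 1
0 | 1 | 0 | 0
0 | 1 | 1 | 1
1 | 0 | 0 | 1
1 | 0 | 1 | 0
1 | 1 | 0 | 0
1 | 1 | 1 | 1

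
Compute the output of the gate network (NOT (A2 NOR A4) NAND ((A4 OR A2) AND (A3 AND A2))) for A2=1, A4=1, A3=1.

Substituting: (NOT (1 NOR 1) NAND ((1 OR 1) AND (1 AND 1)))
= 0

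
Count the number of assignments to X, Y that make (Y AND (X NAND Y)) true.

Satisfying assignments: (0,1)
Count: 1 out of 4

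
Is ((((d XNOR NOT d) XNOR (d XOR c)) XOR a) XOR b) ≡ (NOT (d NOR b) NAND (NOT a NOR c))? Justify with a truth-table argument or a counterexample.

No. Counterexample: with d=0, c=0, a=0, b=1, Expression 1 = 0 but Expression 2 = 1.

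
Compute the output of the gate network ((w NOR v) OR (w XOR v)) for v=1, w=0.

Substituting: ((0 NOR 1) OR (0 XOR 1))
= 1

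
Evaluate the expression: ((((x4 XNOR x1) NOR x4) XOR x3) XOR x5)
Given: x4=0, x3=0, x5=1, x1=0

Substituting: ((((0 XNOR 0) NOR 0) XOR 0) XOR 1)
= 1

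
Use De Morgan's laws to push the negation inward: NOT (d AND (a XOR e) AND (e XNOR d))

NOT d OR NOT (a XOR e) OR NOT (e XNOR d)
De Morgan's: NOT(AND of terms) = OR of negations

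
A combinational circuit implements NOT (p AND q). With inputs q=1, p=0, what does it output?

Substituting: NOT (0 AND 1)
= 1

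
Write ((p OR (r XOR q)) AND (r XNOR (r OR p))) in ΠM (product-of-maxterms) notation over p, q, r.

ΠM(0, 3, 4, 6) = (p OR q OR r) AND (p OR NOT q OR NOT r) AND (NOT p OR q OR r) AND (NOT p OR NOT q OR r)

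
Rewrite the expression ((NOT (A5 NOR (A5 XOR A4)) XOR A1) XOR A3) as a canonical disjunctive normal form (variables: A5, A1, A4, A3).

(NOT A5 AND NOT A1 AND NOT A4 AND A3) OR (NOT A5 AND NOT A1 AND A4 AND NOT A3) OR (NOT A5 AND A1 AND NOT A4 AND NOT A3) OR (NOT A5 AND A1 AND A4 AND A3) OR (A5 AND NOT A1 AND NOT A4 AND NOT A3) OR (A5 AND NOT A1 AND A4 AND NOT A3) OR (A5 AND A1 AND NOT A4 AND A3) OR (A5 AND A1 AND A4 AND A3)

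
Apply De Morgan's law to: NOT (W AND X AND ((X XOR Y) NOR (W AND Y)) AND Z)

NOT W OR NOT X OR NOT ((X XOR Y) NOR (W AND Y)) OR NOT Z
De Morgan's: NOT(AND of terms) = OR of negations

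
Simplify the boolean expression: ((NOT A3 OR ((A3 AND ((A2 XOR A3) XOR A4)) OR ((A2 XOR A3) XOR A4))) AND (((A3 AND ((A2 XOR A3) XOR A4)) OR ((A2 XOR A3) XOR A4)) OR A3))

By distribution ((E OR v) AND (E OR NOT v) = E) then absorption (E OR (E AND v) = E):
= ((A2 XOR A3) XOR A4)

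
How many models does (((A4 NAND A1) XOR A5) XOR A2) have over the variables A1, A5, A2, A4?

Satisfying assignments: (0,0,0,0), (0,0,0,1), (0,1,1,0), (0,1,1,1), (1,0,0,0), (1,0,1,1), (1,1,0,1), (1,1,1,0)
Count: 8 out of 16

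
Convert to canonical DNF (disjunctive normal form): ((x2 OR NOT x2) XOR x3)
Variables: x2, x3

(NOT x2 AND NOT x3) OR (x2 AND NOT x3)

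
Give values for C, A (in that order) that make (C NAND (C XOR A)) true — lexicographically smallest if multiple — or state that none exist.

C=0, A=0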